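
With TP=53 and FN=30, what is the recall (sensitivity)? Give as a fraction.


Recall = TP / (TP + FN) = 53 / 83 = 53/83.

53/83


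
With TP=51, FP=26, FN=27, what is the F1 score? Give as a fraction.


Precision = 51/77 = 51/77. Recall = 51/78 = 17/26. F1 = 2*P*R/(P+R) = 102/155.

102/155


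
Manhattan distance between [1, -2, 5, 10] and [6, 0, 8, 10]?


d = sum of absolute differences: |1-6|=5 + |-2-0|=2 + |5-8|=3 + |10-10|=0 = 10.

10


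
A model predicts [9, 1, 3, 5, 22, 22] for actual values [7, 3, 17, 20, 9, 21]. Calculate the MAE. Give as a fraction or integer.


MAE = (1/6) * (|7-9|=2 + |3-1|=2 + |17-3|=14 + |20-5|=15 + |9-22|=13 + |21-22|=1). Sum = 47. MAE = 47/6.

47/6


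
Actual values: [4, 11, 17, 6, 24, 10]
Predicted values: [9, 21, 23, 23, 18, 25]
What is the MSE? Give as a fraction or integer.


MSE = (1/6) * ((4-9)^2=25 + (11-21)^2=100 + (17-23)^2=36 + (6-23)^2=289 + (24-18)^2=36 + (10-25)^2=225). Sum = 711. MSE = 237/2.

237/2


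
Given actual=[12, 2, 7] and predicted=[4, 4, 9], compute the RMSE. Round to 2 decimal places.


MSE = 24.0000. RMSE = sqrt(24.0000) = 4.90.

4.90


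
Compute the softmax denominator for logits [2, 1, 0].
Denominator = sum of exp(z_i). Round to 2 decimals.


Denom = e^2=7.3891 + e^1=2.7183 + e^0=1.0000. Sum = 11.1074, which rounds to 11.11.

11.11


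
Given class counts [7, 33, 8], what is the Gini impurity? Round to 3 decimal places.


Total = 48. Proportions: 7/48, 33/48, 8/48. sum(p_i^2) = 0.5217. Gini = 1 - 0.5217 = 0.4783, which rounds to 0.478.

0.478


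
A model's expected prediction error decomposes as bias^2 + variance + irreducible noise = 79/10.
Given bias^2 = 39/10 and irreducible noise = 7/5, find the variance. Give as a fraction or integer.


Total error = bias^2 + variance + irreducible noise. So variance = 79/10 - 39/10 - 7/5 = 13/5.

13/5


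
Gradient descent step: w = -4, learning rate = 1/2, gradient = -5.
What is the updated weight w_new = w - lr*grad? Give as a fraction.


w_new = -4 - 1/2 * -5 = -4 - -5/2 = -3/2.

-3/2


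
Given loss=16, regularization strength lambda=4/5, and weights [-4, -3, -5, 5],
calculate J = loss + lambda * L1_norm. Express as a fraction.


L1 norm = sum(|w|) = 17. J = 16 + 4/5 * 17 = 148/5.

148/5


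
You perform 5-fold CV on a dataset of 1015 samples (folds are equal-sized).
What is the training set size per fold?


Each validation fold has 1015/5 = 203 samples. Training set = 1015 - 203 = 812.

812


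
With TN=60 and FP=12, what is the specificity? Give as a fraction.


Specificity = TN / (TN + FP) = 60 / 72 = 5/6.

5/6


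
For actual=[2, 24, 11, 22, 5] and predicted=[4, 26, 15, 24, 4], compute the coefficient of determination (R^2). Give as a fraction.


Mean(y) = 64/5. SS_res = 29. SS_tot = 1954/5. R^2 = 1 - 29/(1954/5) = 1809/1954.

1809/1954


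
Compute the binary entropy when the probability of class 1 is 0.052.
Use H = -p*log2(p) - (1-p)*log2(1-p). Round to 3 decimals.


H = -0.052*log2(0.052) - 0.948*log2(0.948) = 0.295.

0.295


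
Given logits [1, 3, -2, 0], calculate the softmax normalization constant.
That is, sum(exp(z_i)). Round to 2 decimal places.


Denom = e^1=2.7183 + e^3=20.0855 + e^-2=0.1353 + e^0=1.0000. Sum = 23.9391, which rounds to 23.94.

23.94


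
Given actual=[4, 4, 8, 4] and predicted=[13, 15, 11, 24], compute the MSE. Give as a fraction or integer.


MSE = (1/4) * ((4-13)^2=81 + (4-15)^2=121 + (8-11)^2=9 + (4-24)^2=400). Sum = 611. MSE = 611/4.

611/4


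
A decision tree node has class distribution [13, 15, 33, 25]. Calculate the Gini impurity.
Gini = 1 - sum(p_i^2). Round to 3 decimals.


Total = 86. Proportions: 13/86, 15/86, 33/86, 25/86. sum(p_i^2) = 0.2850. Gini = 1 - 0.2850 = 0.7150, which rounds to 0.715.

0.715


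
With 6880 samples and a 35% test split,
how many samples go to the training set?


Test set = 6880 * 35% = 2408. Training set = 6880 - 2408 = 4472.

4472


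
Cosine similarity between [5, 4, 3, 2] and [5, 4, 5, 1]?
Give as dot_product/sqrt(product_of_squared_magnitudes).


dot = 58. |a|^2 = 54, |b|^2 = 67. cos = 58/sqrt(3618).

58/sqrt(3618)


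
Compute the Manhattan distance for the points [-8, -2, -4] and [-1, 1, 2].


d = sum of absolute differences: |-8--1|=7 + |-2-1|=3 + |-4-2|=6 = 16.

16


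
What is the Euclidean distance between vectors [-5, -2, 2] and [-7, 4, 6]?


d = sqrt(sum of squared differences). (-5--7)^2=4, (-2-4)^2=36, (2-6)^2=16. Sum = 56.

sqrt(56)


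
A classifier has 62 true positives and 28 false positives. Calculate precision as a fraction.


Precision = TP / (TP + FP) = 62 / 90 = 31/45.

31/45


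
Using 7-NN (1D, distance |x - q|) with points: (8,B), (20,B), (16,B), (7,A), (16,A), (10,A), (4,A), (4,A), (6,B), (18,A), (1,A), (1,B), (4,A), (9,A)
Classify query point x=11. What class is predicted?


Distances: |8-11|=3, |20-11|=9, |16-11|=5, |7-11|=4, |16-11|=5, |10-11|=1, |4-11|=7, |4-11|=7, |6-11|=5, |18-11|=7, |1-11|=10, |1-11|=10, |4-11|=7, |9-11|=2. 7 nearest: (10,A), (9,A), (8,B), (7,A), (16,A), (16,B), (6,B). Counts: {'A': 4, 'B': 3}. Majority class: A.

A


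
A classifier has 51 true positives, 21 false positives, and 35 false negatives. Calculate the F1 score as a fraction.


Precision = 51/72 = 17/24. Recall = 51/86 = 51/86. F1 = 2*P*R/(P+R) = 51/79.

51/79


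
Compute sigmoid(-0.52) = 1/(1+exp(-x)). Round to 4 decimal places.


sigma(-0.52) = 1/(1+e^(0.52)) = 1/(1+1.682028) = 1/2.682028 = 0.3729.

0.3729


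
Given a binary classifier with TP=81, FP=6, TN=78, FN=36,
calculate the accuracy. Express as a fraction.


Accuracy = (TP + TN) / (TP + TN + FP + FN) = (81 + 78) / 201 = 53/67.

53/67


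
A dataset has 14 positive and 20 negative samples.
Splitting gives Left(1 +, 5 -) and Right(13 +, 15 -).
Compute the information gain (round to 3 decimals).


H(parent) = 0.9774. H(left) = 0.6500, H(right) = 0.9963. Weighted = (6/34)*0.6500 + (28/34)*0.9963 = 0.9352. IG = 0.9774 - 0.9352 = 0.0422, which rounds to 0.042.

0.042


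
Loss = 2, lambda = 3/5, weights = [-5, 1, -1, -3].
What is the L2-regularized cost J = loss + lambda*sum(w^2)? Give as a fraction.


L2 sq norm = sum(w^2) = 36. J = 2 + 3/5 * 36 = 118/5.

118/5


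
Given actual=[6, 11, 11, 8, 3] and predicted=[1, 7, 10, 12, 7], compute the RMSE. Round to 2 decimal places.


MSE = 14.8000. RMSE = sqrt(14.8000) = 3.85.

3.85


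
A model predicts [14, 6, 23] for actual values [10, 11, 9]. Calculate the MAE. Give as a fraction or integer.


MAE = (1/3) * (|10-14|=4 + |11-6|=5 + |9-23|=14). Sum = 23. MAE = 23/3.

23/3


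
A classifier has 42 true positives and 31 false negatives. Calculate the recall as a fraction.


Recall = TP / (TP + FN) = 42 / 73 = 42/73.

42/73


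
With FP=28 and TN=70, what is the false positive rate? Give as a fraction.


FPR = FP / (FP + TN) = 28 / 98 = 2/7.

2/7


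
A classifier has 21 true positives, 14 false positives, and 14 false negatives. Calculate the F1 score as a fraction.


Precision = 21/35 = 3/5. Recall = 21/35 = 3/5. F1 = 2*P*R/(P+R) = 3/5.

3/5


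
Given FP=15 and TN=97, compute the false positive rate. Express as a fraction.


FPR = FP / (FP + TN) = 15 / 112 = 15/112.

15/112


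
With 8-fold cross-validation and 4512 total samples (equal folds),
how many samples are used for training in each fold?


Each validation fold has 4512/8 = 564 samples. Training set = 4512 - 564 = 3948.

3948


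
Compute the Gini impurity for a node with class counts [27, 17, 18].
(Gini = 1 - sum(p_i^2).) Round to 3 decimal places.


Total = 62. Proportions: 27/62, 17/62, 18/62. sum(p_i^2) = 0.3491. Gini = 1 - 0.3491 = 0.6509, which rounds to 0.651.

0.651


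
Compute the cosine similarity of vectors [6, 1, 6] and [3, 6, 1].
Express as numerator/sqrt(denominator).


dot = 30. |a|^2 = 73, |b|^2 = 46. cos = 30/sqrt(3358).

30/sqrt(3358)


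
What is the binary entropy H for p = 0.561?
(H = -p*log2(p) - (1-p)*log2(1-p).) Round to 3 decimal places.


H = -0.561*log2(0.561) - 0.439*log2(0.439) = 0.989.

0.989


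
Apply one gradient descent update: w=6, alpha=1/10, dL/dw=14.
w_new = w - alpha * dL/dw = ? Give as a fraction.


w_new = 6 - 1/10 * 14 = 6 - 7/5 = 23/5.

23/5


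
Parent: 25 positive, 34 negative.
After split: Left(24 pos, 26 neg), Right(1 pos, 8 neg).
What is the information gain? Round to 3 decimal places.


H(parent) = 0.9831. H(left) = 0.9988, H(right) = 0.5033. Weighted = (50/59)*0.9988 + (9/59)*0.5033 = 0.9232. IG = 0.9831 - 0.9232 = 0.0599, which rounds to 0.060.

0.060


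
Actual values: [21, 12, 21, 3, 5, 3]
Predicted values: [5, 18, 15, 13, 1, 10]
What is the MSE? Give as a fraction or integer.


MSE = (1/6) * ((21-5)^2=256 + (12-18)^2=36 + (21-15)^2=36 + (3-13)^2=100 + (5-1)^2=16 + (3-10)^2=49). Sum = 493. MSE = 493/6.

493/6


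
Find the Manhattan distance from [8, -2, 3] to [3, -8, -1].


d = sum of absolute differences: |8-3|=5 + |-2--8|=6 + |3--1|=4 = 15.

15


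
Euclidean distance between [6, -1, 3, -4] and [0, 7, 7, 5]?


d = sqrt(sum of squared differences). (6-0)^2=36, (-1-7)^2=64, (3-7)^2=16, (-4-5)^2=81. Sum = 197.

sqrt(197)


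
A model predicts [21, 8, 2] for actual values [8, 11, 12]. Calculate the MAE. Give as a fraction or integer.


MAE = (1/3) * (|8-21|=13 + |11-8|=3 + |12-2|=10). Sum = 26. MAE = 26/3.

26/3


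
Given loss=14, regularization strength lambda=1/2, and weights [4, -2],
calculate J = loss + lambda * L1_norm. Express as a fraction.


L1 norm = sum(|w|) = 6. J = 14 + 1/2 * 6 = 17.

17


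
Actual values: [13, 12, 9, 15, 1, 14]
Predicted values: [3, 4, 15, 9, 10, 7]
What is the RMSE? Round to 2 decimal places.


MSE = 61.0000. RMSE = sqrt(61.0000) = 7.81.

7.81


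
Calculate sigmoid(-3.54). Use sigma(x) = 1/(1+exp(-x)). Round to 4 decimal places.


sigma(-3.54) = 1/(1+e^(3.54)) = 1/(1+34.466919) = 1/35.466919 = 0.0282.

0.0282


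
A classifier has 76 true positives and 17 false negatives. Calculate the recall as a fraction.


Recall = TP / (TP + FN) = 76 / 93 = 76/93.

76/93


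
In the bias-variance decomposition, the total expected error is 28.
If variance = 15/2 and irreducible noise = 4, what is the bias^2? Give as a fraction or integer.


Total error = bias^2 + variance + irreducible noise. So bias^2 = 28 - 15/2 - 4 = 33/2.

33/2


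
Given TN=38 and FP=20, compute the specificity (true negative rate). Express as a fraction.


Specificity = TN / (TN + FP) = 38 / 58 = 19/29.

19/29


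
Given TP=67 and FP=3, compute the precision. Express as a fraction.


Precision = TP / (TP + FP) = 67 / 70 = 67/70.

67/70


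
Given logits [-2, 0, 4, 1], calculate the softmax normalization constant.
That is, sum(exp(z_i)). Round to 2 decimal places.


Denom = e^-2=0.1353 + e^0=1.0000 + e^4=54.5982 + e^1=2.7183. Sum = 58.4518, which rounds to 58.45.

58.45


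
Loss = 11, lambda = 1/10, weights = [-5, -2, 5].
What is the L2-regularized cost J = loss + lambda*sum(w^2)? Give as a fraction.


L2 sq norm = sum(w^2) = 54. J = 11 + 1/10 * 54 = 82/5.

82/5


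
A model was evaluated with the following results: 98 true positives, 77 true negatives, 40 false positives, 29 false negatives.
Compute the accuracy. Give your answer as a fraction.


Accuracy = (TP + TN) / (TP + TN + FP + FN) = (98 + 77) / 244 = 175/244.

175/244


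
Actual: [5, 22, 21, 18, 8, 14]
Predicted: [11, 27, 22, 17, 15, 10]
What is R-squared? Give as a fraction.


Mean(y) = 44/3. SS_res = 128. SS_tot = 730/3. R^2 = 1 - 128/(730/3) = 173/365.

173/365


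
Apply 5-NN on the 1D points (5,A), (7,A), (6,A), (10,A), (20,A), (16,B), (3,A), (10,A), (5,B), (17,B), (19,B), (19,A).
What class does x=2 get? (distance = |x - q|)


Distances: |5-2|=3, |7-2|=5, |6-2|=4, |10-2|=8, |20-2|=18, |16-2|=14, |3-2|=1, |10-2|=8, |5-2|=3, |17-2|=15, |19-2|=17, |19-2|=17. 5 nearest: (3,A), (5,A), (5,B), (6,A), (7,A). Counts: {'A': 4, 'B': 1}. Majority class: A.

A


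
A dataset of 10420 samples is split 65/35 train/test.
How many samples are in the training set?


Test set = 10420 * 35% = 3647. Training set = 10420 - 3647 = 6773.

6773


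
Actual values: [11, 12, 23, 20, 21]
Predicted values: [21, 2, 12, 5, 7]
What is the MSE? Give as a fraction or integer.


MSE = (1/5) * ((11-21)^2=100 + (12-2)^2=100 + (23-12)^2=121 + (20-5)^2=225 + (21-7)^2=196). Sum = 742. MSE = 742/5.

742/5


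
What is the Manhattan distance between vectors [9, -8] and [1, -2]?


d = sum of absolute differences: |9-1|=8 + |-8--2|=6 = 14.

14


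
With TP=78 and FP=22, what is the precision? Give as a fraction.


Precision = TP / (TP + FP) = 78 / 100 = 39/50.

39/50


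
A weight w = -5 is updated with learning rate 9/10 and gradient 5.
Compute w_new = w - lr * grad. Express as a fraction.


w_new = -5 - 9/10 * 5 = -5 - 9/2 = -19/2.

-19/2


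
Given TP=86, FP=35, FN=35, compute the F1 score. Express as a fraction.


Precision = 86/121 = 86/121. Recall = 86/121 = 86/121. F1 = 2*P*R/(P+R) = 86/121.

86/121


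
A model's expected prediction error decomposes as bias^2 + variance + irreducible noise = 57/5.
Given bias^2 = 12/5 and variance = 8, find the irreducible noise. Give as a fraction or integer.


Total error = bias^2 + variance + irreducible noise. So irreducible noise = 57/5 - 12/5 - 8 = 1.

1


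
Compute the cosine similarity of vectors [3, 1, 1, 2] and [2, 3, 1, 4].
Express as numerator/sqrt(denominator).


dot = 18. |a|^2 = 15, |b|^2 = 30. cos = 18/sqrt(450).

18/sqrt(450)


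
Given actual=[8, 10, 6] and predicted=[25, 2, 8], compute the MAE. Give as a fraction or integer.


MAE = (1/3) * (|8-25|=17 + |10-2|=8 + |6-8|=2). Sum = 27. MAE = 9.

9


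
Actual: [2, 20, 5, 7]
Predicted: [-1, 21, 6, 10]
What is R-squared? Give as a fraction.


Mean(y) = 17/2. SS_res = 20. SS_tot = 189. R^2 = 1 - 20/(189) = 169/189.

169/189


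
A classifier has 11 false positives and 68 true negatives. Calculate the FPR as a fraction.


FPR = FP / (FP + TN) = 11 / 79 = 11/79.

11/79


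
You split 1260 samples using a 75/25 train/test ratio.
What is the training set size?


Test set = 1260 * 25% = 315. Training set = 1260 - 315 = 945.

945


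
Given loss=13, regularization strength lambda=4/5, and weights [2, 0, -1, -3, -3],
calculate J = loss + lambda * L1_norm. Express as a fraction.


L1 norm = sum(|w|) = 9. J = 13 + 4/5 * 9 = 101/5.

101/5


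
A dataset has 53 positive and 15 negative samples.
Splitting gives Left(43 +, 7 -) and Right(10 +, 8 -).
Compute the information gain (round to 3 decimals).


H(parent) = 0.7612. H(left) = 0.5842, H(right) = 0.9911. Weighted = (50/68)*0.5842 + (18/68)*0.9911 = 0.6919. IG = 0.7612 - 0.6919 = 0.0693, which rounds to 0.069.

0.069


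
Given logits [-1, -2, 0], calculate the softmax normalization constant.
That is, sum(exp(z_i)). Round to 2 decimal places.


Denom = e^-1=0.3679 + e^-2=0.1353 + e^0=1.0000. Sum = 1.5032, which rounds to 1.50.

1.50


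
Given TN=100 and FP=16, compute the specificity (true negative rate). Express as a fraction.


Specificity = TN / (TN + FP) = 100 / 116 = 25/29.

25/29


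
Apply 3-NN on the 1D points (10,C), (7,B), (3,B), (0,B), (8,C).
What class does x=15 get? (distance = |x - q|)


Distances: |10-15|=5, |7-15|=8, |3-15|=12, |0-15|=15, |8-15|=7. 3 nearest: (10,C), (8,C), (7,B). Counts: {'C': 2, 'B': 1}. Majority class: C.

C


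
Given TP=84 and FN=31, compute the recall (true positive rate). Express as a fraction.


Recall = TP / (TP + FN) = 84 / 115 = 84/115.

84/115


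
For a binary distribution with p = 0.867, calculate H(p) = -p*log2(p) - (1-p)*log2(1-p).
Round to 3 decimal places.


H = -0.867*log2(0.867) - 0.133*log2(0.133) = 0.566.

0.566


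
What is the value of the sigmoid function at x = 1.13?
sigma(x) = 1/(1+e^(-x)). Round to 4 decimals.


sigma(1.13) = 1/(1+e^(-1.13)) = 1/(1+0.323033) = 1/1.323033 = 0.7558.

0.7558


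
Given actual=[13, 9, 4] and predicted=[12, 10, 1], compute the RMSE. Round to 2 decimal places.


MSE = 3.6667. RMSE = sqrt(3.6667) = 1.91.

1.91


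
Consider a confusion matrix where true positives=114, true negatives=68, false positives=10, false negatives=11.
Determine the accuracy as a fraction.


Accuracy = (TP + TN) / (TP + TN + FP + FN) = (114 + 68) / 203 = 26/29.

26/29


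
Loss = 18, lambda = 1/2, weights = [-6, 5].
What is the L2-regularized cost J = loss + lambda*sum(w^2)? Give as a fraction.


L2 sq norm = sum(w^2) = 61. J = 18 + 1/2 * 61 = 97/2.

97/2


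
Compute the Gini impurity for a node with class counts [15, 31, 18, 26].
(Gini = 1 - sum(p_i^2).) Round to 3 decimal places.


Total = 90. Proportions: 15/90, 31/90, 18/90, 26/90. sum(p_i^2) = 0.2699. Gini = 1 - 0.2699 = 0.7301, which rounds to 0.730.

0.730


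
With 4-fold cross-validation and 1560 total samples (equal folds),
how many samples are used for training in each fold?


Each validation fold has 1560/4 = 390 samples. Training set = 1560 - 390 = 1170.

1170


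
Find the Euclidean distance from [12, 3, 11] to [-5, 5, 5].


d = sqrt(sum of squared differences). (12--5)^2=289, (3-5)^2=4, (11-5)^2=36. Sum = 329.

sqrt(329)


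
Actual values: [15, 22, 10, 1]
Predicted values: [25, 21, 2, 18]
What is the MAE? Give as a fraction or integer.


MAE = (1/4) * (|15-25|=10 + |22-21|=1 + |10-2|=8 + |1-18|=17). Sum = 36. MAE = 9.

9


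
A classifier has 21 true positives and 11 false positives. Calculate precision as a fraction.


Precision = TP / (TP + FP) = 21 / 32 = 21/32.

21/32


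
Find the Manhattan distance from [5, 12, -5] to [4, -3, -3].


d = sum of absolute differences: |5-4|=1 + |12--3|=15 + |-5--3|=2 = 18.

18


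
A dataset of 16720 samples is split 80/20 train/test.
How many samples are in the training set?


Test set = 16720 * 20% = 3344. Training set = 16720 - 3344 = 13376.

13376


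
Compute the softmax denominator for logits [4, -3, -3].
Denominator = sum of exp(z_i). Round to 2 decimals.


Denom = e^4=54.5982 + e^-3=0.0498 + e^-3=0.0498. Sum = 54.6978, which rounds to 54.70.

54.70


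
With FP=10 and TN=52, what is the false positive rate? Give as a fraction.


FPR = FP / (FP + TN) = 10 / 62 = 5/31.

5/31


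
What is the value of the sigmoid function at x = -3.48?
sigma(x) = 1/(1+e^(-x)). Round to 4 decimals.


sigma(-3.48) = 1/(1+e^(3.48)) = 1/(1+32.459722) = 1/33.459722 = 0.0299.

0.0299


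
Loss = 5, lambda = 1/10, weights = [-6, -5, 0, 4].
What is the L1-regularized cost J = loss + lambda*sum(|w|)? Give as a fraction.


L1 norm = sum(|w|) = 15. J = 5 + 1/10 * 15 = 13/2.

13/2


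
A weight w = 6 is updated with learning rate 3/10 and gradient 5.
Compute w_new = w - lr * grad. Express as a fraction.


w_new = 6 - 3/10 * 5 = 6 - 3/2 = 9/2.

9/2


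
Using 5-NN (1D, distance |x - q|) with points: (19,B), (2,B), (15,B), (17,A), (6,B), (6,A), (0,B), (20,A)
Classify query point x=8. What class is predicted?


Distances: |19-8|=11, |2-8|=6, |15-8|=7, |17-8|=9, |6-8|=2, |6-8|=2, |0-8|=8, |20-8|=12. 5 nearest: (6,A), (6,B), (2,B), (15,B), (0,B). Counts: {'A': 1, 'B': 4}. Majority class: B.

B


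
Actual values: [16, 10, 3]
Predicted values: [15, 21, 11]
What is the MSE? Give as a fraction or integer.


MSE = (1/3) * ((16-15)^2=1 + (10-21)^2=121 + (3-11)^2=64). Sum = 186. MSE = 62.

62


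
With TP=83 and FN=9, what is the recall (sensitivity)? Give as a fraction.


Recall = TP / (TP + FN) = 83 / 92 = 83/92.

83/92


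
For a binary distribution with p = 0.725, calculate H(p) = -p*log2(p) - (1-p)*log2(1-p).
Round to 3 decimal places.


H = -0.725*log2(0.725) - 0.275*log2(0.275) = 0.849.

0.849


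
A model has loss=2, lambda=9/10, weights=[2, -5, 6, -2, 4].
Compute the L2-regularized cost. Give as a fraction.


L2 sq norm = sum(w^2) = 85. J = 2 + 9/10 * 85 = 157/2.

157/2


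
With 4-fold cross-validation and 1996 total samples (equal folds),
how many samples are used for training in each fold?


Each validation fold has 1996/4 = 499 samples. Training set = 1996 - 499 = 1497.

1497


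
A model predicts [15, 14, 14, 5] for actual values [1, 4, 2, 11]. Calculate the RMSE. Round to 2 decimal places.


MSE = 119.0000. RMSE = sqrt(119.0000) = 10.91.

10.91


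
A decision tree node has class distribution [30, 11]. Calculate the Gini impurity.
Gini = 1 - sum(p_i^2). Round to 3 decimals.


Total = 41. Proportions: 30/41, 11/41. sum(p_i^2) = 0.6074. Gini = 1 - 0.6074 = 0.3926, which rounds to 0.393.

0.393


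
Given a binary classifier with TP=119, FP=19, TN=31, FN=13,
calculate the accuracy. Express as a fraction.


Accuracy = (TP + TN) / (TP + TN + FP + FN) = (119 + 31) / 182 = 75/91.

75/91


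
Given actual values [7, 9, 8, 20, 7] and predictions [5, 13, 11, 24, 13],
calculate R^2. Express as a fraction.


Mean(y) = 51/5. SS_res = 81. SS_tot = 614/5. R^2 = 1 - 81/(614/5) = 209/614.

209/614


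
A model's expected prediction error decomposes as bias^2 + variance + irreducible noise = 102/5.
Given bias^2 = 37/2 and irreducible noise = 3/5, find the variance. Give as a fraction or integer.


Total error = bias^2 + variance + irreducible noise. So variance = 102/5 - 37/2 - 3/5 = 13/10.

13/10


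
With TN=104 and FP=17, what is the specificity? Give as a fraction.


Specificity = TN / (TN + FP) = 104 / 121 = 104/121.

104/121


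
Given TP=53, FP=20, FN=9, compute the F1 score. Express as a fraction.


Precision = 53/73 = 53/73. Recall = 53/62 = 53/62. F1 = 2*P*R/(P+R) = 106/135.

106/135


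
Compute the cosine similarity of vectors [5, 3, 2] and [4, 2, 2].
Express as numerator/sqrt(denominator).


dot = 30. |a|^2 = 38, |b|^2 = 24. cos = 30/sqrt(912).

30/sqrt(912)


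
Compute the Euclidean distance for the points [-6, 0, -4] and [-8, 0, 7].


d = sqrt(sum of squared differences). (-6--8)^2=4, (0-0)^2=0, (-4-7)^2=121. Sum = 125.

sqrt(125)


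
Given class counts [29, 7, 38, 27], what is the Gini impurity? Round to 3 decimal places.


Total = 101. Proportions: 29/101, 7/101, 38/101, 27/101. sum(p_i^2) = 0.3003. Gini = 1 - 0.3003 = 0.6997, which rounds to 0.700.

0.700


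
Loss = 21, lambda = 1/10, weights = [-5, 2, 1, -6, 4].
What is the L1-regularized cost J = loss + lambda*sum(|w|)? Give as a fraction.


L1 norm = sum(|w|) = 18. J = 21 + 1/10 * 18 = 114/5.

114/5


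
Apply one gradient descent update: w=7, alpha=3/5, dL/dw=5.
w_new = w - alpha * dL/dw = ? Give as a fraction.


w_new = 7 - 3/5 * 5 = 7 - 3 = 4.

4


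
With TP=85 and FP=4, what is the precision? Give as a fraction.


Precision = TP / (TP + FP) = 85 / 89 = 85/89.

85/89


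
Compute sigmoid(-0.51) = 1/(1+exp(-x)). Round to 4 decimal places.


sigma(-0.51) = 1/(1+e^(0.51)) = 1/(1+1.665291) = 1/2.665291 = 0.3752.

0.3752


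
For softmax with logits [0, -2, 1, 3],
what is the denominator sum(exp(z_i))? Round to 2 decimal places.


Denom = e^0=1.0000 + e^-2=0.1353 + e^1=2.7183 + e^3=20.0855. Sum = 23.9391, which rounds to 23.94.

23.94


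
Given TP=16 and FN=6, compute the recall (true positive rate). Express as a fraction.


Recall = TP / (TP + FN) = 16 / 22 = 8/11.

8/11


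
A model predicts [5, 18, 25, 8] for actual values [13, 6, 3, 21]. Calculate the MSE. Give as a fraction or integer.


MSE = (1/4) * ((13-5)^2=64 + (6-18)^2=144 + (3-25)^2=484 + (21-8)^2=169). Sum = 861. MSE = 861/4.

861/4


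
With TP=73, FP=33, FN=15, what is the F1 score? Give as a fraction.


Precision = 73/106 = 73/106. Recall = 73/88 = 73/88. F1 = 2*P*R/(P+R) = 73/97.

73/97


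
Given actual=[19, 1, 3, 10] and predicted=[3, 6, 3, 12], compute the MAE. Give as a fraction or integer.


MAE = (1/4) * (|19-3|=16 + |1-6|=5 + |3-3|=0 + |10-12|=2). Sum = 23. MAE = 23/4.

23/4


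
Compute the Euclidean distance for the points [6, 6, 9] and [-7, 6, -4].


d = sqrt(sum of squared differences). (6--7)^2=169, (6-6)^2=0, (9--4)^2=169. Sum = 338.

sqrt(338)


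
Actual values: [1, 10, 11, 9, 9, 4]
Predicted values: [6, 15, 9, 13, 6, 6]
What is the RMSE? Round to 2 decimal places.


MSE = 13.8333. RMSE = sqrt(13.8333) = 3.72.

3.72


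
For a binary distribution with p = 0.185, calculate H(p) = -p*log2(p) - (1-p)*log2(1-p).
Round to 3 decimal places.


H = -0.185*log2(0.185) - 0.815*log2(0.815) = 0.691.

0.691


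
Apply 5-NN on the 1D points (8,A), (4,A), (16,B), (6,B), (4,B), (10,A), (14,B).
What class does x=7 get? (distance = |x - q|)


Distances: |8-7|=1, |4-7|=3, |16-7|=9, |6-7|=1, |4-7|=3, |10-7|=3, |14-7|=7. 5 nearest: (8,A), (6,B), (4,A), (10,A), (4,B). Counts: {'A': 3, 'B': 2}. Majority class: A.

A


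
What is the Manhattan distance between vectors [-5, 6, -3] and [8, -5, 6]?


d = sum of absolute differences: |-5-8|=13 + |6--5|=11 + |-3-6|=9 = 33.

33


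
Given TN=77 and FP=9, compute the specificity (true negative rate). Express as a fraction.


Specificity = TN / (TN + FP) = 77 / 86 = 77/86.

77/86


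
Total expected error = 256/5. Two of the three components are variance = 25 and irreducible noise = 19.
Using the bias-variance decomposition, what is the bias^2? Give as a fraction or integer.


Total error = bias^2 + variance + irreducible noise. So bias^2 = 256/5 - 25 - 19 = 36/5.

36/5


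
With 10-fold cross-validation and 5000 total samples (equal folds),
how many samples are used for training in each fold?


Each validation fold has 5000/10 = 500 samples. Training set = 5000 - 500 = 4500.

4500


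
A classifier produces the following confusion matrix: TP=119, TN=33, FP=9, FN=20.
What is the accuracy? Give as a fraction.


Accuracy = (TP + TN) / (TP + TN + FP + FN) = (119 + 33) / 181 = 152/181.

152/181


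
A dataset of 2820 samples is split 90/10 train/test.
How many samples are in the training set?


Test set = 2820 * 10% = 282. Training set = 2820 - 282 = 2538.

2538


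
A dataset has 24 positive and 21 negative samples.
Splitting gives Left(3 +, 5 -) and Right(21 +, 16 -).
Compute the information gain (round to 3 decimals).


H(parent) = 0.9968. H(left) = 0.9544, H(right) = 0.9868. Weighted = (8/45)*0.9544 + (37/45)*0.9868 = 0.9810. IG = 0.9968 - 0.9810 = 0.0158, which rounds to 0.016.

0.016


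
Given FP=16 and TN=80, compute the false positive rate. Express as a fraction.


FPR = FP / (FP + TN) = 16 / 96 = 1/6.

1/6


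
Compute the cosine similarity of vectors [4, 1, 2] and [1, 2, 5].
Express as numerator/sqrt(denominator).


dot = 16. |a|^2 = 21, |b|^2 = 30. cos = 16/sqrt(630).

16/sqrt(630)


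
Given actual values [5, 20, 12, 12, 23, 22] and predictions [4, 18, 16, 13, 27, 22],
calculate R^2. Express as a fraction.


Mean(y) = 47/3. SS_res = 38. SS_tot = 760/3. R^2 = 1 - 38/(760/3) = 17/20.

17/20


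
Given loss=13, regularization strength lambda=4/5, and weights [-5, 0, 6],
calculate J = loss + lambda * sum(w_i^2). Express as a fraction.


L2 sq norm = sum(w^2) = 61. J = 13 + 4/5 * 61 = 309/5.

309/5


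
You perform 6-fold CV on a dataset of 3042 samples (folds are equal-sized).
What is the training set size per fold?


Each validation fold has 3042/6 = 507 samples. Training set = 3042 - 507 = 2535.

2535


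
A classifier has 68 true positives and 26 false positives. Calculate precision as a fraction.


Precision = TP / (TP + FP) = 68 / 94 = 34/47.

34/47


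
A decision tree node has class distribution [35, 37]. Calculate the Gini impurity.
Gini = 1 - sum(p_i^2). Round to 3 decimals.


Total = 72. Proportions: 35/72, 37/72. sum(p_i^2) = 0.5004. Gini = 1 - 0.5004 = 0.4996, which rounds to 0.500.

0.500


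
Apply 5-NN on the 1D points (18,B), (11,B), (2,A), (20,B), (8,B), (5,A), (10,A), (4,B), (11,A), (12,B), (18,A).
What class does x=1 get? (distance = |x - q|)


Distances: |18-1|=17, |11-1|=10, |2-1|=1, |20-1|=19, |8-1|=7, |5-1|=4, |10-1|=9, |4-1|=3, |11-1|=10, |12-1|=11, |18-1|=17. 5 nearest: (2,A), (4,B), (5,A), (8,B), (10,A). Counts: {'A': 3, 'B': 2}. Majority class: A.

A


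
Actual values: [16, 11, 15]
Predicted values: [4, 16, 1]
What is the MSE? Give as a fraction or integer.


MSE = (1/3) * ((16-4)^2=144 + (11-16)^2=25 + (15-1)^2=196). Sum = 365. MSE = 365/3.

365/3


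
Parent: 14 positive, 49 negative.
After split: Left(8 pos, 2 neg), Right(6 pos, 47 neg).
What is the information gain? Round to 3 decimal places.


H(parent) = 0.7642. H(left) = 0.7219, H(right) = 0.5095. Weighted = (10/63)*0.7219 + (53/63)*0.5095 = 0.5432. IG = 0.7642 - 0.5432 = 0.2210, which rounds to 0.221.

0.221


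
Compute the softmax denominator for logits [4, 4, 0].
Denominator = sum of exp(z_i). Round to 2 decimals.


Denom = e^4=54.5982 + e^4=54.5982 + e^0=1.0000. Sum = 110.1964, which rounds to 110.20.

110.20


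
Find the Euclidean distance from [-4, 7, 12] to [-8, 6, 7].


d = sqrt(sum of squared differences). (-4--8)^2=16, (7-6)^2=1, (12-7)^2=25. Sum = 42.

sqrt(42)


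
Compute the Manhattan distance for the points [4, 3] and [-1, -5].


d = sum of absolute differences: |4--1|=5 + |3--5|=8 = 13.

13


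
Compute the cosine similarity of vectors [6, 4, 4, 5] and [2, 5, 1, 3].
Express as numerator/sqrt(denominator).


dot = 51. |a|^2 = 93, |b|^2 = 39. cos = 51/sqrt(3627).

51/sqrt(3627)


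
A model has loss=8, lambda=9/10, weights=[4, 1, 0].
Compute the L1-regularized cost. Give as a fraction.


L1 norm = sum(|w|) = 5. J = 8 + 9/10 * 5 = 25/2.

25/2


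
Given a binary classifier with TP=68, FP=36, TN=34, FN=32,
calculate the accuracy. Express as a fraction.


Accuracy = (TP + TN) / (TP + TN + FP + FN) = (68 + 34) / 170 = 3/5.

3/5


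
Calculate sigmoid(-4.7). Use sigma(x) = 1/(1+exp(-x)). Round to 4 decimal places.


sigma(-4.7) = 1/(1+e^(4.7)) = 1/(1+109.947172) = 1/110.947172 = 0.0090.

0.0090


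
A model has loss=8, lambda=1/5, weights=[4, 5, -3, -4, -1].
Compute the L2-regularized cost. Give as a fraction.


L2 sq norm = sum(w^2) = 67. J = 8 + 1/5 * 67 = 107/5.

107/5


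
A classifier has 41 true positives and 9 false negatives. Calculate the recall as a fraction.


Recall = TP / (TP + FN) = 41 / 50 = 41/50.

41/50


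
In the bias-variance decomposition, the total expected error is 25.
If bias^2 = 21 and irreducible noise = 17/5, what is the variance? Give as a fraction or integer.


Total error = bias^2 + variance + irreducible noise. So variance = 25 - 21 - 17/5 = 3/5.

3/5


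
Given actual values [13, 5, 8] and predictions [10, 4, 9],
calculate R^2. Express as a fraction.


Mean(y) = 26/3. SS_res = 11. SS_tot = 98/3. R^2 = 1 - 11/(98/3) = 65/98.

65/98


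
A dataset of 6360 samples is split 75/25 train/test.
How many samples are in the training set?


Test set = 6360 * 25% = 1590. Training set = 6360 - 1590 = 4770.

4770


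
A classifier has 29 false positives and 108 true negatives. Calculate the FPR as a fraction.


FPR = FP / (FP + TN) = 29 / 137 = 29/137.

29/137


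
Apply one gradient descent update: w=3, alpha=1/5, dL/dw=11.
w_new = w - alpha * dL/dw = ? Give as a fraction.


w_new = 3 - 1/5 * 11 = 3 - 11/5 = 4/5.

4/5


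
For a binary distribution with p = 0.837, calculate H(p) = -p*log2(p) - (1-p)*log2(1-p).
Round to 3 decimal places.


H = -0.837*log2(0.837) - 0.163*log2(0.163) = 0.641.

0.641


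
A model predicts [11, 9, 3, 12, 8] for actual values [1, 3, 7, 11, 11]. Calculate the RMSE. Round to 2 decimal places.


MSE = 32.4000. RMSE = sqrt(32.4000) = 5.69.

5.69


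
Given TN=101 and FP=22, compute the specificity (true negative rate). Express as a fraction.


Specificity = TN / (TN + FP) = 101 / 123 = 101/123.

101/123


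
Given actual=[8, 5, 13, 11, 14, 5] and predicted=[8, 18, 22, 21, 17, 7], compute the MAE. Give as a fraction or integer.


MAE = (1/6) * (|8-8|=0 + |5-18|=13 + |13-22|=9 + |11-21|=10 + |14-17|=3 + |5-7|=2). Sum = 37. MAE = 37/6.

37/6


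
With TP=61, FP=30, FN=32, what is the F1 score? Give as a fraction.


Precision = 61/91 = 61/91. Recall = 61/93 = 61/93. F1 = 2*P*R/(P+R) = 61/92.

61/92


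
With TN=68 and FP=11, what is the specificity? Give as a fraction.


Specificity = TN / (TN + FP) = 68 / 79 = 68/79.

68/79


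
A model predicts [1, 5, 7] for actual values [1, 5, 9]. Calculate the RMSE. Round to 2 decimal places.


MSE = 1.3333. RMSE = sqrt(1.3333) = 1.15.

1.15


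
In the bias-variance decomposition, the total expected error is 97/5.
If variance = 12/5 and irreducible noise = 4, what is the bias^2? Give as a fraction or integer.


Total error = bias^2 + variance + irreducible noise. So bias^2 = 97/5 - 12/5 - 4 = 13.

13


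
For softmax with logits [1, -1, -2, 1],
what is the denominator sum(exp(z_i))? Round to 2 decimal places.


Denom = e^1=2.7183 + e^-1=0.3679 + e^-2=0.1353 + e^1=2.7183. Sum = 5.9398, which rounds to 5.94.

5.94


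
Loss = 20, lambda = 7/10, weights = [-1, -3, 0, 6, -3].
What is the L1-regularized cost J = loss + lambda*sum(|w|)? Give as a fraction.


L1 norm = sum(|w|) = 13. J = 20 + 7/10 * 13 = 291/10.

291/10


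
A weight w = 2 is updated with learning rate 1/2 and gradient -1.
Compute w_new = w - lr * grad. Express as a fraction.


w_new = 2 - 1/2 * -1 = 2 - -1/2 = 5/2.

5/2


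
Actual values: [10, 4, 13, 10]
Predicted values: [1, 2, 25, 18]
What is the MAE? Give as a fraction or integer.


MAE = (1/4) * (|10-1|=9 + |4-2|=2 + |13-25|=12 + |10-18|=8). Sum = 31. MAE = 31/4.

31/4


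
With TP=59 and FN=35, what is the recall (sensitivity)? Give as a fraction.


Recall = TP / (TP + FN) = 59 / 94 = 59/94.

59/94


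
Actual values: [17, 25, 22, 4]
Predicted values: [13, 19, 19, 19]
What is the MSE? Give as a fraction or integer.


MSE = (1/4) * ((17-13)^2=16 + (25-19)^2=36 + (22-19)^2=9 + (4-19)^2=225). Sum = 286. MSE = 143/2.

143/2


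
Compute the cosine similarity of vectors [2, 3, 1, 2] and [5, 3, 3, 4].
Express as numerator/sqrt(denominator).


dot = 30. |a|^2 = 18, |b|^2 = 59. cos = 30/sqrt(1062).

30/sqrt(1062)


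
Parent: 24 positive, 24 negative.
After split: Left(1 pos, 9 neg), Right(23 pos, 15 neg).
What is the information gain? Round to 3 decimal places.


H(parent) = 1.0000. H(left) = 0.4690, H(right) = 0.9678. Weighted = (10/48)*0.4690 + (38/48)*0.9678 = 0.8639. IG = 1.0000 - 0.8639 = 0.1361, which rounds to 0.136.

0.136


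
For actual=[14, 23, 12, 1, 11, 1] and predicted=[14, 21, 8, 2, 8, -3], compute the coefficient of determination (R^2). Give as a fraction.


Mean(y) = 31/3. SS_res = 46. SS_tot = 1054/3. R^2 = 1 - 46/(1054/3) = 458/527.

458/527


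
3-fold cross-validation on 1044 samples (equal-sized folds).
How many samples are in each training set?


Each validation fold has 1044/3 = 348 samples. Training set = 1044 - 348 = 696.

696


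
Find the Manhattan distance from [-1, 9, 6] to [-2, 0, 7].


d = sum of absolute differences: |-1--2|=1 + |9-0|=9 + |6-7|=1 = 11.

11


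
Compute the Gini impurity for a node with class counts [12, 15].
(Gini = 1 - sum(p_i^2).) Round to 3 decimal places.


Total = 27. Proportions: 12/27, 15/27. sum(p_i^2) = 0.5062. Gini = 1 - 0.5062 = 0.4938, which rounds to 0.494.

0.494


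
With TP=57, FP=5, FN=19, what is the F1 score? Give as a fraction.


Precision = 57/62 = 57/62. Recall = 57/76 = 3/4. F1 = 2*P*R/(P+R) = 19/23.

19/23


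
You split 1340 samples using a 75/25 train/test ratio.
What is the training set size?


Test set = 1340 * 25% = 335. Training set = 1340 - 335 = 1005.

1005


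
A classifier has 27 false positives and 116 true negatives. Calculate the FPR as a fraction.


FPR = FP / (FP + TN) = 27 / 143 = 27/143.

27/143


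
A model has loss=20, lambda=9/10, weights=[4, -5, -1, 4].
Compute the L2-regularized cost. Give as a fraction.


L2 sq norm = sum(w^2) = 58. J = 20 + 9/10 * 58 = 361/5.

361/5


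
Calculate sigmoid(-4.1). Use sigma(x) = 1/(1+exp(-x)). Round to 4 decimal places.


sigma(-4.1) = 1/(1+e^(4.1)) = 1/(1+60.340288) = 1/61.340288 = 0.0163.

0.0163


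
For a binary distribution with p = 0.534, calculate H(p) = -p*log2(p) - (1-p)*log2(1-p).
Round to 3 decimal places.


H = -0.534*log2(0.534) - 0.466*log2(0.466) = 0.997.

0.997


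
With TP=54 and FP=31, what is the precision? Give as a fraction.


Precision = TP / (TP + FP) = 54 / 85 = 54/85.

54/85


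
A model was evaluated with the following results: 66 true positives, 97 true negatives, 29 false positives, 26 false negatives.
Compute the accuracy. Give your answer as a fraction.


Accuracy = (TP + TN) / (TP + TN + FP + FN) = (66 + 97) / 218 = 163/218.

163/218


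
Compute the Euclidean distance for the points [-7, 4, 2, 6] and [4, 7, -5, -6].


d = sqrt(sum of squared differences). (-7-4)^2=121, (4-7)^2=9, (2--5)^2=49, (6--6)^2=144. Sum = 323.

sqrt(323)


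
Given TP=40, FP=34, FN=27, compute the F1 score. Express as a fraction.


Precision = 40/74 = 20/37. Recall = 40/67 = 40/67. F1 = 2*P*R/(P+R) = 80/141.

80/141


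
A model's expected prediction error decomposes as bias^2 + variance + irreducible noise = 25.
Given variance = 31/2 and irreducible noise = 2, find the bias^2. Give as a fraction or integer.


Total error = bias^2 + variance + irreducible noise. So bias^2 = 25 - 31/2 - 2 = 15/2.

15/2


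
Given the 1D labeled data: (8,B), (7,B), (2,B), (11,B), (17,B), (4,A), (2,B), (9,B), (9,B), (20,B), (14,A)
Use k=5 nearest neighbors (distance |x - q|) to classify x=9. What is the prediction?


Distances: |8-9|=1, |7-9|=2, |2-9|=7, |11-9|=2, |17-9|=8, |4-9|=5, |2-9|=7, |9-9|=0, |9-9|=0, |20-9|=11, |14-9|=5. 5 nearest: (9,B), (9,B), (8,B), (7,B), (11,B). Counts: {'B': 5}. Majority class: B.

B


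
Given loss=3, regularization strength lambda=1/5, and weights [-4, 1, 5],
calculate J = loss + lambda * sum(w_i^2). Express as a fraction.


L2 sq norm = sum(w^2) = 42. J = 3 + 1/5 * 42 = 57/5.

57/5


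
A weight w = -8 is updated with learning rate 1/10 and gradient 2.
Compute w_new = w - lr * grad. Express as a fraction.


w_new = -8 - 1/10 * 2 = -8 - 1/5 = -41/5.

-41/5


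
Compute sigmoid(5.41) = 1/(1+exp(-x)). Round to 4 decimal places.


sigma(5.41) = 1/(1+e^(-5.41)) = 1/(1+0.004472) = 1/1.004472 = 0.9955.

0.9955


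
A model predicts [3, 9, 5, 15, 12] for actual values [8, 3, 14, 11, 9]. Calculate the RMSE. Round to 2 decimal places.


MSE = 33.4000. RMSE = sqrt(33.4000) = 5.78.

5.78


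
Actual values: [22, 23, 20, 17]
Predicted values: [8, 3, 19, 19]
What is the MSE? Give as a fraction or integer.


MSE = (1/4) * ((22-8)^2=196 + (23-3)^2=400 + (20-19)^2=1 + (17-19)^2=4). Sum = 601. MSE = 601/4.

601/4


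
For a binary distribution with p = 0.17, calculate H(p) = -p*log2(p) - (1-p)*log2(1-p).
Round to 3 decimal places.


H = -0.17*log2(0.17) - 0.83*log2(0.83) = 0.658.

0.658


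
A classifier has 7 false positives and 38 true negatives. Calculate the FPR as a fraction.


FPR = FP / (FP + TN) = 7 / 45 = 7/45.

7/45


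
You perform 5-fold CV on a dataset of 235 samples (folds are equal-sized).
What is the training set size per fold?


Each validation fold has 235/5 = 47 samples. Training set = 235 - 47 = 188.

188


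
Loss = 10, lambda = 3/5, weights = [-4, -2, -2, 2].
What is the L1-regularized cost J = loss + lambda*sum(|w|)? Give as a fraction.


L1 norm = sum(|w|) = 10. J = 10 + 3/5 * 10 = 16.

16


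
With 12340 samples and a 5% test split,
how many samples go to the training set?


Test set = 12340 * 5% = 617. Training set = 12340 - 617 = 11723.

11723
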